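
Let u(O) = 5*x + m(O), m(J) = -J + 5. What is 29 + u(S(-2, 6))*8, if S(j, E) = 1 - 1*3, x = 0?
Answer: 85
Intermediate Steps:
m(J) = 5 - J
S(j, E) = -2 (S(j, E) = 1 - 3 = -2)
u(O) = 5 - O (u(O) = 5*0 + (5 - O) = 0 + (5 - O) = 5 - O)
29 + u(S(-2, 6))*8 = 29 + (5 - 1*(-2))*8 = 29 + (5 + 2)*8 = 29 + 7*8 = 29 + 56 = 85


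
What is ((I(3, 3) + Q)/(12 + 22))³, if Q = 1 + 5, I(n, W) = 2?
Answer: 64/4913 ≈ 0.013027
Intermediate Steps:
Q = 6
((I(3, 3) + Q)/(12 + 22))³ = ((2 + 6)/(12 + 22))³ = (8/34)³ = (8*(1/34))³ = (4/17)³ = 64/4913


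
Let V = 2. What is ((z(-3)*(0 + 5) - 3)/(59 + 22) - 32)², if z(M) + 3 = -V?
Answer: 6864400/6561 ≈ 1046.2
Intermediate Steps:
z(M) = -5 (z(M) = -3 - 1*2 = -3 - 2 = -5)
((z(-3)*(0 + 5) - 3)/(59 + 22) - 32)² = ((-5*(0 + 5) - 3)/(59 + 22) - 32)² = ((-5*5 - 3)/81 - 32)² = ((-25 - 3)*(1/81) - 32)² = (-28*1/81 - 32)² = (-28/81 - 32)² = (-2620/81)² = 6864400/6561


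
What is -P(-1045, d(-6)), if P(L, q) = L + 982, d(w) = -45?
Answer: 63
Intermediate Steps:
P(L, q) = 982 + L
-P(-1045, d(-6)) = -(982 - 1045) = -1*(-63) = 63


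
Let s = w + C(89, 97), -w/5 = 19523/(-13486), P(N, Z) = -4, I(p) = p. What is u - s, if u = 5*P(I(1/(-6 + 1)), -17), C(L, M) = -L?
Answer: 832919/13486 ≈ 61.762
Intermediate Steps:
w = 97615/13486 (w = -97615/(-13486) = -97615*(-1)/13486 = -5*(-19523/13486) = 97615/13486 ≈ 7.2383)
s = -1102639/13486 (s = 97615/13486 - 1*89 = 97615/13486 - 89 = -1102639/13486 ≈ -81.762)
u = -20 (u = 5*(-4) = -20)
u - s = -20 - 1*(-1102639/13486) = -20 + 1102639/13486 = 832919/13486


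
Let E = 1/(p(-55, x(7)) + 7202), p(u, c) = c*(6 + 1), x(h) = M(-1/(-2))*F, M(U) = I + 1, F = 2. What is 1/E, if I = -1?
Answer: 7202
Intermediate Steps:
M(U) = 0 (M(U) = -1 + 1 = 0)
x(h) = 0 (x(h) = 0*2 = 0)
p(u, c) = 7*c (p(u, c) = c*7 = 7*c)
E = 1/7202 (E = 1/(7*0 + 7202) = 1/(0 + 7202) = 1/7202 ≈ 0.00013885)
1/E = 1/(1/7202) = 7202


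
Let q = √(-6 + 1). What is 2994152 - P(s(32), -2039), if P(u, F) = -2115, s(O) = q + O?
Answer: 2996267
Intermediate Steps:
q = I*√5 (q = √(-5) = I*√5 ≈ 2.2361*I)
s(O) = O + I*√5 (s(O) = I*√5 + O = O + I*√5)
2994152 - P(s(32), -2039) = 2994152 - 1*(-2115) = 2994152 + 2115 = 2996267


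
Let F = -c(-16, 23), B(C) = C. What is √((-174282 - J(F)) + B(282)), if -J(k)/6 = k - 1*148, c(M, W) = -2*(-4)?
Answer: 2*I*√43734 ≈ 418.25*I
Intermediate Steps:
c(M, W) = 8
F = -8 (F = -1*8 = -8)
J(k) = 888 - 6*k (J(k) = -6*(k - 1*148) = -6*(k - 148) = -6*(-148 + k) = 888 - 6*k)
√((-174282 - J(F)) + B(282)) = √((-174282 - (888 - 6*(-8))) + 282) = √((-174282 - (888 + 48)) + 282) = √((-174282 - 1*936) + 282) = √((-174282 - 936) + 282) = √(-175218 + 282) = √(-174936) = 2*I*√43734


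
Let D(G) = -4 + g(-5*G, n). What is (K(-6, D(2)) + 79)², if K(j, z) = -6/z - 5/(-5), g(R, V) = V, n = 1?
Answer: 6724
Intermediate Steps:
D(G) = -3 (D(G) = -4 + 1 = -3)
K(j, z) = 1 - 6/z (K(j, z) = -6/z - 5*(-⅕) = -6/z + 1 = 1 - 6/z)
(K(-6, D(2)) + 79)² = ((-6 - 3)/(-3) + 79)² = (-⅓*(-9) + 79)² = (3 + 79)² = 82² = 6724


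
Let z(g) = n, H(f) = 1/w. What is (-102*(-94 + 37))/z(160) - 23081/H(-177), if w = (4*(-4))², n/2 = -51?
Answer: -5908793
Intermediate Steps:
n = -102 (n = 2*(-51) = -102)
w = 256 (w = (-16)² = 256)
H(f) = 1/256
z(g) = -102
(-102*(-94 + 37))/z(160) - 23081/H(-177) = -102*(-94 + 37)/(-102) - 23081/1/256 = -102*(-57)*(-1/102) - 23081*256 = 5814*(-1/102) - 5908736 = -57 - 5908736 = -5908793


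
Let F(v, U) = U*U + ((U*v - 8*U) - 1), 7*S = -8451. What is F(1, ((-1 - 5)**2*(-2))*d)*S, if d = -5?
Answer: -1073944629/7 ≈ -1.5342e+8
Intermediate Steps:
S = -8451/7 (S = (1/7)*(-8451) = -8451/7 ≈ -1207.3)
F(v, U) = -1 + U**2 - 8*U + U*v (F(v, U) = U**2 + ((-8*U + U*v) - 1) = U**2 + (-1 - 8*U + U*v) = -1 + U**2 - 8*U + U*v)
F(1, ((-1 - 5)**2*(-2))*d)*S = (-1 + (((-1 - 5)**2*(-2))*(-5))**2 - 8*(-1 - 5)**2*(-2)*(-5) + (((-1 - 5)**2*(-2))*(-5))*1)*(-8451/7) = (-1 + (((-6)**2*(-2))*(-5))**2 - 8*(-6)**2*(-2)*(-5) + (((-6)**2*(-2))*(-5))*1)*(-8451/7) = (-1 + ((36*(-2))*(-5))**2 - 8*36*(-2)*(-5) + ((36*(-2))*(-5))*1)*(-8451/7) = (-1 + (-72*(-5))**2 - (-576)*(-5) - 72*(-5)*1)*(-8451/7) = (-1 + 360**2 - 8*360 + 360*1)*(-8451/7) = (-1 + 129600 - 2880 + 360)*(-8451/7) = 127079*(-8451/7) = -1073944629/7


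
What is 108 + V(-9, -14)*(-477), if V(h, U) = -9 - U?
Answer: -2277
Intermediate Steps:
108 + V(-9, -14)*(-477) = 108 + (-9 - 1*(-14))*(-477) = 108 + (-9 + 14)*(-477) = 108 + 5*(-477) = 108 - 2385 = -2277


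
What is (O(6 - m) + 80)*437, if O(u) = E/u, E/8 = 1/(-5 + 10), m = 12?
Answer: 522652/15 ≈ 34843.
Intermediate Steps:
E = 8/5 (E = 8/(-5 + 10) = 8/5 ≈ 1.6000)
O(u) = 8/(5*u)
(O(6 - m) + 80)*437 = (8/(5*(6 - 1*12)) + 80)*437 = (8/(5*(6 - 12)) + 80)*437 = ((8/5)/(-6) + 80)*437 = ((8/5)*(-⅙) + 80)*437 = (-4/15 + 80)*437 = (1196/15)*437 = 522652/15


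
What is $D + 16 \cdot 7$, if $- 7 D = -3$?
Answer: $\frac{787}{7} \approx 112.43$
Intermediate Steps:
$D = \frac{3}{7}$ ($D = \left(- \frac{1}{7}\right) \left(-3\right) = \frac{3}{7} \approx 0.42857$)
$D + 16 \cdot 7 = \frac{3}{7} + 16 \cdot 7 = \frac{3}{7} + 112 = \frac{787}{7}$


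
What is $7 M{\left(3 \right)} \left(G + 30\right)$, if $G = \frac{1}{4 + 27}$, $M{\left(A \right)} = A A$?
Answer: $\frac{58653}{31} \approx 1892.0$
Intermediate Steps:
$M{\left(A \right)} = A^{2}$
$G = \frac{1}{31} \approx 0.032258$
$7 M{\left(3 \right)} \left(G + 30\right) = 7 \cdot 3^{2} \left(\frac{1}{31} + 30\right) = 7 \cdot 9 \cdot \frac{931}{31} = 7 \cdot \frac{8379}{31} = \frac{58653}{31}$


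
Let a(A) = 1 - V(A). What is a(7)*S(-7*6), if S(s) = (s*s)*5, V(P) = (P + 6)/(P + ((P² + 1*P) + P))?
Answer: 7182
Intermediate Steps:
V(P) = (6 + P)/(P² + 3*P) (V(P) = (6 + P)/(P + ((P² + P) + P)) = (6 + P)/(P + ((P + P²) + P)) = (6 + P)/(P + (P² + 2*P)) = (6 + P)/(P² + 3*P))
a(A) = 1 - (6 + A)/(A*(3 + A))
S(s) = 5*s² (S(s) = s²*5 = 5*s²)
a(7)*S(-7*6) = ((-6 - 1*7 + 7*(3 + 7))/(7*(3 + 7)))*(5*(-7*6)²) = ((⅐)*(-6 - 7 + 7*10)/10)*(5*(-42)²) = ((⅐)*(⅒)*(-6 - 7 + 70))*(5*1764) = ((⅐)*(⅒)*57)*8820 = (57/70)*8820 = 7182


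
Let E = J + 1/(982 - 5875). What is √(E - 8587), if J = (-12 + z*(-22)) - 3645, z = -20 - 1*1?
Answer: I*√282078157011/4893 ≈ 108.54*I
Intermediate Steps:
z = -21 (z = -20 - 1 = -21)
J = -3195 (J = (-12 - 21*(-22)) - 3645 = (-12 + 462) - 3645 = 450 - 3645 = -3195)
E = -15633136/4893 (E = -3195 + 1/(982 - 5875) = -3195 + 1/(-4893) = -3195 - 1/4893 = -15633136/4893 ≈ -3195.0)
√(E - 8587) = √(-15633136/4893 - 8587) = √(-57649327/4893) = I*√282078157011/4893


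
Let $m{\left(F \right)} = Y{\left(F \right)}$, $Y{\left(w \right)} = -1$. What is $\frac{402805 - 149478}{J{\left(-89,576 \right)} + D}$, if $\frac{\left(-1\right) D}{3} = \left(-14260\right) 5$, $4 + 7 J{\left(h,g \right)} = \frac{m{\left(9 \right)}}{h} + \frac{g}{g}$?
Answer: $\frac{22546103}{19037062} \approx 1.1843$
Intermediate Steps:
$m{\left(F \right)} = -1$
$J{\left(h,g \right)} = - \frac{3}{7} - \frac{1}{7 h}$ ($J{\left(h,g \right)} = - \frac{4}{7} + \frac{- \frac{1}{h} + \frac{g}{g}}{7} = - \frac{4}{7} + \frac{- \frac{1}{h} + 1}{7} = - \frac{4}{7} + \frac{1 - \frac{1}{h}}{7} = - \frac{4}{7} + \left(\frac{1}{7} - \frac{1}{7 h}\right) = - \frac{3}{7} - \frac{1}{7 h}$)
$D = 213900$ ($D = - 3 \left(\left(-14260\right) 5\right) = \left(-3\right) \left(-71300\right) = 213900$)
$\frac{402805 - 149478}{J{\left(-89,576 \right)} + D} = \frac{402805 - 149478}{\frac{-1 - -267}{7 \left(-89\right)} + 213900} = \frac{253327}{\frac{1}{7} \left(- \frac{1}{89}\right) \left(-1 + 267\right) + 213900} = \frac{253327}{\frac{1}{7} \left(- \frac{1}{89}\right) 266 + 213900} = \frac{253327}{- \frac{38}{89} + 213900} = \frac{253327}{\frac{19037062}{89}} = 253327 \cdot \frac{89}{19037062} = \frac{22546103}{19037062}$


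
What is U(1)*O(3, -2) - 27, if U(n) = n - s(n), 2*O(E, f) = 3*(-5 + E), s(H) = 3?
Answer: -21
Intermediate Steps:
O(E, f) = -15/2 + 3*E/2 (O(E, f) = (3*(-5 + E))/2 = (-15 + 3*E)/2 = -15/2 + 3*E/2)
U(n) = -3 + n (U(n) = n - 1*3 = n - 3 = -3 + n)
U(1)*O(3, -2) - 27 = (-3 + 1)*(-15/2 + (3/2)*3) - 27 = -2*(-15/2 + 9/2) - 27 = -2*(-3) - 27 = 6 - 27 = -21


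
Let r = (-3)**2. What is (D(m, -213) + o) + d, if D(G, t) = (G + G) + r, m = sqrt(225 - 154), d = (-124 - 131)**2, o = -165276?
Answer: -100242 + 2*sqrt(71) ≈ -1.0023e+5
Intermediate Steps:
r = 9
d = 65025 (d = (-255)**2 = 65025)
m = sqrt(71) ≈ 8.4261
D(G, t) = 9 + 2*G (D(G, t) = (G + G) + 9 = 2*G + 9 = 9 + 2*G)
(D(m, -213) + o) + d = ((9 + 2*sqrt(71)) - 165276) + 65025 = (-165267 + 2*sqrt(71)) + 65025 = -100242 + 2*sqrt(71)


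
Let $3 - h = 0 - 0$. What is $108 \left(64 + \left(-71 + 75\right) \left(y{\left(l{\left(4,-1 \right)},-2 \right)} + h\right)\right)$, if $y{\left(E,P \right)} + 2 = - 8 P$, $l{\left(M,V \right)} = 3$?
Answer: $14256$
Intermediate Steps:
$y{\left(E,P \right)} = -2 - 8 P$
$h = 3$ ($h = 3 - \left(0 - 0\right) = 3 - \left(0 + 0\right) = 3 - 0 = 3 + 0 = 3$)
$108 \left(64 + \left(-71 + 75\right) \left(y{\left(l{\left(4,-1 \right)},-2 \right)} + h\right)\right) = 108 \left(64 + \left(-71 + 75\right) \left(\left(-2 - -16\right) + 3\right)\right) = 108 \left(64 + 4 \left(\left(-2 + 16\right) + 3\right)\right) = 108 \left(64 + 4 \left(14 + 3\right)\right) = 108 \left(64 + 4 \cdot 17\right) = 108 \left(64 + 68\right) = 108 \cdot 132 = 14256$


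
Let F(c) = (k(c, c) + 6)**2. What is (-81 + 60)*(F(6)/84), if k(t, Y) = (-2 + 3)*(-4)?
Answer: -1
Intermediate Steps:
k(t, Y) = -4 (k(t, Y) = 1*(-4) = -4)
F(c) = 4 (F(c) = (-4 + 6)**2 = 2**2 = 4)
(-81 + 60)*(F(6)/84) = (-81 + 60)*(4/84) = -84/84 = -21*1/21 = -1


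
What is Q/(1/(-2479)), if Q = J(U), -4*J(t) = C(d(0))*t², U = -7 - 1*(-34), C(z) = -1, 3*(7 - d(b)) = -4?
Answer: -1807191/4 ≈ -4.5180e+5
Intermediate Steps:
d(b) = 25/3 (d(b) = 7 - ⅓*(-4) = 7 + 4/3 = 25/3)
U = 27 (U = -7 + 34 = 27)
J(t) = t²/4 (J(t) = -(-1)*t²/4 = t²/4)
Q = 729/4 (Q = (¼)*27² = (¼)*729 = 729/4 ≈ 182.25)
Q/(1/(-2479)) = 729/(4*(1/(-2479))) = 729/(4*(-1/2479)) = (729/4)*(-2479) = -1807191/4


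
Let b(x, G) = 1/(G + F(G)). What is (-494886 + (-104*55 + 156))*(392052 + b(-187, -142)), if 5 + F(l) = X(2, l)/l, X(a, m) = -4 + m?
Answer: -1016720940292825/5182 ≈ -1.9620e+11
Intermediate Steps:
F(l) = -5 + (-4 + l)/l
b(x, G) = 1/(-4 + G - 4/G) (b(x, G) = 1/(G + (-4 - 4/G)) = 1/(-4 + G - 4/G))
(-494886 + (-104*55 + 156))*(392052 + b(-187, -142)) = (-494886 + (-104*55 + 156))*(392052 - 142/(-4 - 142 - 142*(-5 - 142))) = (-494886 + (-5720 + 156))*(392052 - 142/(-4 - 142 - 142*(-147))) = (-494886 - 5564)*(392052 - 142/(-4 - 142 + 20874)) = -500450*(392052 - 142/20728) = -500450*(392052 - 142*1/20728) = -500450*(392052 - 71/10364) = -500450*4063226857/10364 = -1016720940292825/5182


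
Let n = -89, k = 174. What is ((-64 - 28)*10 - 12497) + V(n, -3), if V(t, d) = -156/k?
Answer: -389119/29 ≈ -13418.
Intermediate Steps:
V(t, d) = -26/29 (V(t, d) = -156/174 = -156*1/174 = -26/29)
((-64 - 28)*10 - 12497) + V(n, -3) = ((-64 - 28)*10 - 12497) - 26/29 = (-92*10 - 12497) - 26/29 = (-920 - 12497) - 26/29 = -13417 - 26/29 = -389119/29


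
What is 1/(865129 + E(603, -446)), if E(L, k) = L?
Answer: 1/865732 ≈ 1.1551e-6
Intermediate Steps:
1/(865129 + E(603, -446)) = 1/(865129 + 603) = 1/865732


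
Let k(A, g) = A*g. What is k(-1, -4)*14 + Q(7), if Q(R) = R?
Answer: 63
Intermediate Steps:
k(-1, -4)*14 + Q(7) = -1*(-4)*14 + 7 = 4*14 + 7 = 56 + 7 = 63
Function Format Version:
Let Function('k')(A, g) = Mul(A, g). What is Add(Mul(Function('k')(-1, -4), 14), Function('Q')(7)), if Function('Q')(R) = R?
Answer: 63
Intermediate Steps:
Add(Mul(Function('k')(-1, -4), 14), Function('Q')(7)) = Add(Mul(Mul(-1, -4), 14), 7) = Add(Mul(4, 14), 7) = Add(56, 7) = 63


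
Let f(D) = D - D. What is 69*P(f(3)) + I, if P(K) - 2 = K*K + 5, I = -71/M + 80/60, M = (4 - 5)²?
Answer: 1240/3 ≈ 413.33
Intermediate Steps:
M = 1 (M = (-1)² = 1)
f(D) = 0
I = -209/3 (I = -71/1 + 80/60 = -71*1 + 80*(1/60) = -71 + 4/3 = -209/3 ≈ -69.667)
P(K) = 7 + K² (P(K) = 2 + (K*K + 5) = 2 + (K² + 5) = 2 + (5 + K²) = 7 + K²)
69*P(f(3)) + I = 69*(7 + 0²) - 209/3 = 69*(7 + 0) - 209/3 = 69*7 - 209/3 = 483 - 209/3 = 1240/3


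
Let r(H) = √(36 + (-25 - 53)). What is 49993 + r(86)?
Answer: 49993 + I*√42 ≈ 49993.0 + 6.4807*I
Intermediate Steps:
r(H) = I*√42 (r(H) = √(36 - 78) = √(-42) = I*√42)
49993 + r(86) = 49993 + I*√42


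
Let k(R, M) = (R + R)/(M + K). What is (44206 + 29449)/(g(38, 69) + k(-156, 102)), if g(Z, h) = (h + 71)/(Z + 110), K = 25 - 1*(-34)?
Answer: -438762835/5909 ≈ -74253.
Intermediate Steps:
K = 59 (K = 25 + 34 = 59)
k(R, M) = 2*R/(59 + M) (k(R, M) = (R + R)/(M + 59) = (2*R)/(59 + M) = 2*R/(59 + M))
g(Z, h) = (71 + h)/(110 + Z)
(44206 + 29449)/(g(38, 69) + k(-156, 102)) = (44206 + 29449)/((71 + 69)/(110 + 38) + 2*(-156)/(59 + 102)) = 73655/(140/148 + 2*(-156)/161) = 73655/((1/148)*140 + 2*(-156)*(1/161)) = 73655/(35/37 - 312/161) = 73655/(-5909/5957) = 73655*(-5957/5909) = -438762835/5909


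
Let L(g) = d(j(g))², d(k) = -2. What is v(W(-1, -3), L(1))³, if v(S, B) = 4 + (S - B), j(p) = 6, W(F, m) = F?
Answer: -1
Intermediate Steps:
L(g) = 4 (L(g) = (-2)² = 4)
v(S, B) = 4 + S - B
v(W(-1, -3), L(1))³ = (4 - 1 - 1*4)³ = (4 - 1 - 4)³ = (-1)³ = -1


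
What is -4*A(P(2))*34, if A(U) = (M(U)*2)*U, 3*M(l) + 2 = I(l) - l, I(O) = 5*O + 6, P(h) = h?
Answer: -2176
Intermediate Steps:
I(O) = 6 + 5*O
M(l) = 4/3 + 4*l/3 (M(l) = -2/3 + ((6 + 5*l) - l)/3 = -2/3 + (6 + 4*l)/3 = -2/3 + (2 + 4*l/3) = 4/3 + 4*l/3)
A(U) = U*(8/3 + 8*U/3) (A(U) = ((4/3 + 4*U/3)*2)*U = (8/3 + 8*U/3)*U = U*(8/3 + 8*U/3))
-4*A(P(2))*34 = -32*2*(1 + 2)/3*34 = -32*2*3/3*34 = -4*16*34 = -64*34 = -2176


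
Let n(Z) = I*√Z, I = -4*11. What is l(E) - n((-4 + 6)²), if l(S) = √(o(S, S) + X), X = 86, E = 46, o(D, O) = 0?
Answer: 88 + √86 ≈ 97.274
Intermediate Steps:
I = -44
l(S) = √86 (l(S) = √(0 + 86) = √86)
n(Z) = -44*√Z
l(E) - n((-4 + 6)²) = √86 - (-44)*√((-4 + 6)²) = √86 - (-44)*√(2²) = √86 - (-44)*√4 = √86 - (-44)*2 = √86 - 1*(-88) = √86 + 88 = 88 + √86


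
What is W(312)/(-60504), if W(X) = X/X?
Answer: -1/60504 ≈ -1.6528e-5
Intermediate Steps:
W(X) = 1
W(312)/(-60504) = 1/(-60504) = 1*(-1/60504) = -1/60504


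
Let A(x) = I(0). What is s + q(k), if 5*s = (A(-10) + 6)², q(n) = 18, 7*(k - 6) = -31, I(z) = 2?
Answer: 154/5 ≈ 30.800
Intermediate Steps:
A(x) = 2
k = 11/7 (k = 6 + (⅐)*(-31) = 6 - 31/7 = 11/7 ≈ 1.5714)
s = 64/5 (s = (2 + 6)²/5 = (⅕)*8² = (⅕)*64 = 64/5 ≈ 12.800)
s + q(k) = 64/5 + 18 = 154/5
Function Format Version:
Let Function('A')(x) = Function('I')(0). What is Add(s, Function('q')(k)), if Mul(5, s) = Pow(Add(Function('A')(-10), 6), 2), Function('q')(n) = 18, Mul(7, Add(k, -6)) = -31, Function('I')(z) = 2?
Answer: Rational(154, 5) ≈ 30.800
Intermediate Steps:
Function('A')(x) = 2
k = Rational(11, 7) (k = Add(6, Mul(Rational(1, 7), -31)) = Add(6, Rational(-31, 7)) = Rational(11, 7) ≈ 1.5714)
s = Rational(64, 5) (s = Mul(Rational(1, 5), Pow(Add(2, 6), 2)) = Mul(Rational(1, 5), Pow(8, 2)) = Mul(Rational(1, 5), 64) = Rational(64, 5) ≈ 12.800)
Add(s, Function('q')(k)) = Add(Rational(64, 5), 18) = Rational(154, 5)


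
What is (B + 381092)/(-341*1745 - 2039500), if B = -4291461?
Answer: 3910369/2634545 ≈ 1.4843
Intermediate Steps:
(B + 381092)/(-341*1745 - 2039500) = (-4291461 + 381092)/(-341*1745 - 2039500) = -3910369/(-595045 - 2039500) = -3910369/(-2634545) = -3910369*(-1/2634545) = 3910369/2634545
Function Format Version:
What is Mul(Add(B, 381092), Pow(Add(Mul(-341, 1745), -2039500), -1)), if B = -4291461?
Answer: Rational(3910369, 2634545) ≈ 1.4843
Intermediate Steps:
Mul(Add(B, 381092), Pow(Add(Mul(-341, 1745), -2039500), -1)) = Mul(Add(-4291461, 381092), Pow(Add(Mul(-341, 1745), -2039500), -1)) = Mul(-3910369, Pow(Add(-595045, -2039500), -1)) = Mul(-3910369, Pow(-2634545, -1)) = Mul(-3910369, Rational(-1, 2634545)) = Rational(3910369, 2634545)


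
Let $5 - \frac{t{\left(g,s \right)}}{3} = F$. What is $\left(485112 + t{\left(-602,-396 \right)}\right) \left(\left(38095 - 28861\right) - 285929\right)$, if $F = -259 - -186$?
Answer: $-134292811470$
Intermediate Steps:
$F = -73$ ($F = -259 + 186 = -73$)
$t{\left(g,s \right)} = 234$ ($t{\left(g,s \right)} = 15 - -219 = 15 + 219 = 234$)
$\left(485112 + t{\left(-602,-396 \right)}\right) \left(\left(38095 - 28861\right) - 285929\right) = \left(485112 + 234\right) \left(\left(38095 - 28861\right) - 285929\right) = 485346 \left(\left(38095 - 28861\right) - 285929\right) = 485346 \left(9234 - 285929\right) = 485346 \left(-276695\right) = -134292811470$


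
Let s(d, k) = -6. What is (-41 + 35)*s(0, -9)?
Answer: 36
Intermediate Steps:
(-41 + 35)*s(0, -9) = (-41 + 35)*(-6) = -6*(-6) = 36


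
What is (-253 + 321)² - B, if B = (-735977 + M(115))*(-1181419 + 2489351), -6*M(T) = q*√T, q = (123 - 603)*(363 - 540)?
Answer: 962607874188 + 18520317120*√115 ≈ 1.1612e+12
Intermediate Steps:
q = 84960 (q = -480*(-177) = 84960)
M(T) = -14160*√T
B = -962607869564 - 18520317120*√115 (B = (-735977 - 14160*√115)*(-1181419 + 2489351) = (-735977 - 14160*√115)*1307932 = -962607869564 - 18520317120*√115 ≈ -1.1612e+12)
(-253 + 321)² - B = (-253 + 321)² - (-962607869564 - 18520317120*√115) = 68² + (962607869564 + 18520317120*√115) = 4624 + (962607869564 + 18520317120*√115) = 962607874188 + 18520317120*√115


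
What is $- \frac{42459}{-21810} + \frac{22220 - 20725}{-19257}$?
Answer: $\frac{261675671}{139998390} \approx 1.8691$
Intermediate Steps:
$- \frac{42459}{-21810} + \frac{22220 - 20725}{-19257} = \left(-42459\right) \left(- \frac{1}{21810}\right) + \left(22220 - 20725\right) \left(- \frac{1}{19257}\right) = \frac{14153}{7270} + 1495 \left(- \frac{1}{19257}\right) = \frac{14153}{7270} - \frac{1495}{19257} = \frac{261675671}{139998390}$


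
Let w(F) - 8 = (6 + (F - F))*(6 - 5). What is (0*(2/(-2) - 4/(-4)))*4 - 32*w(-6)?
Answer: -448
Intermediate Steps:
w(F) = 14 (w(F) = 8 + (6 + (F - F))*(6 - 5) = 8 + (6 + 0)*1 = 8 + 6*1 = 8 + 6 = 14)
(0*(2/(-2) - 4/(-4)))*4 - 32*w(-6) = (0*(2/(-2) - 4/(-4)))*4 - 32*14 = (0*(2*(-½) - 4*(-¼)))*4 - 448 = (0*(-1 + 1))*4 - 448 = (0*0)*4 - 448 = 0*4 - 448 = 0 - 448 = -448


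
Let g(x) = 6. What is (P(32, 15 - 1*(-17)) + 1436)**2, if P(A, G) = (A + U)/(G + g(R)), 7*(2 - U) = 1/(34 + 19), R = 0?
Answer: 410359864390281/198753604 ≈ 2.0647e+6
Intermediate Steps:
U = 741/371 (U = 2 - 1/(7*(34 + 19)) = 2 - 1/7/53 = 2 - 1/7*1/53 = 2 - 1/371 = 741/371 ≈ 1.9973)
P(A, G) = (741/371 + A)/(6 + G) (P(A, G) = (A + 741/371)/(G + 6) = (741/371 + A)/(6 + G))
(P(32, 15 - 1*(-17)) + 1436)**2 = ((741/371 + 32)/(6 + (15 - 1*(-17))) + 1436)**2 = ((12613/371)/(6 + (15 + 17)) + 1436)**2 = ((12613/371)/(6 + 32) + 1436)**2 = ((12613/371)/38 + 1436)**2 = ((1/38)*(12613/371) + 1436)**2 = (12613/14098 + 1436)**2 = (20257341/14098)**2 = 410359864390281/198753604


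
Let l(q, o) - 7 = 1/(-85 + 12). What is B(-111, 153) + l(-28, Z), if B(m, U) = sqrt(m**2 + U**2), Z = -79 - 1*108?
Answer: 510/73 + 3*sqrt(3970) ≈ 196.01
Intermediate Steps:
Z = -187 (Z = -79 - 108 = -187)
l(q, o) = 510/73 (l(q, o) = 7 + 1/(-85 + 12) = 7 + 1/(-73) = 7 - 1/73 = 510/73)
B(m, U) = sqrt(U**2 + m**2)
B(-111, 153) + l(-28, Z) = sqrt(153**2 + (-111)**2) + 510/73 = sqrt(23409 + 12321) + 510/73 = sqrt(35730) + 510/73 = 3*sqrt(3970) + 510/73 = 510/73 + 3*sqrt(3970)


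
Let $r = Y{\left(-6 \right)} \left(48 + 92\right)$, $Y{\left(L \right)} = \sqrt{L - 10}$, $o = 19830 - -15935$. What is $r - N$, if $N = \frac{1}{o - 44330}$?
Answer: $\frac{1}{8565} + 560 i \approx 0.00011675 + 560.0 i$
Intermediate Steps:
$o = 35765$ ($o = 19830 + 15935 = 35765$)
$N = - \frac{1}{8565}$ ($N = \frac{1}{35765 - 44330} = \frac{1}{-8565} = - \frac{1}{8565} \approx -0.00011675$)
$Y{\left(L \right)} = \sqrt{-10 + L}$
$r = 560 i$ ($r = \sqrt{-10 - 6} \left(48 + 92\right) = \sqrt{-16} \cdot 140 = 4 i 140 = 560 i \approx 560.0 i$)
$r - N = 560 i - - \frac{1}{8565} = 560 i + \frac{1}{8565} = \frac{1}{8565} + 560 i$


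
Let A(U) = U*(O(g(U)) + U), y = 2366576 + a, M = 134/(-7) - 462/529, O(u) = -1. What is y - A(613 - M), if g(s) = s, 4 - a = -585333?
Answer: 34991315460813/13712209 ≈ 2.5518e+6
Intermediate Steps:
a = 585337 (a = 4 - 1*(-585333) = 4 + 585333 = 585337)
M = -74120/3703 (M = 134*(-⅐) - 462*1/529 = -134/7 - 462/529 = -74120/3703 ≈ -20.016)
y = 2951913 (y = 2366576 + 585337 = 2951913)
A(U) = U*(-1 + U)
y - A(613 - M) = 2951913 - (613 - 1*(-74120/3703))*(-1 + (613 - 1*(-74120/3703))) = 2951913 - (613 + 74120/3703)*(-1 + (613 + 74120/3703)) = 2951913 - 2344059*(-1 + 2344059/3703)/3703 = 2951913 - 2344059*2340356/(3703*3703) = 2951913 - 1*5485932545004/13712209 = 2951913 - 5485932545004/13712209 = 34991315460813/13712209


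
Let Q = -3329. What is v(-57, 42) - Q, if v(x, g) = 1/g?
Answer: 139819/42 ≈ 3329.0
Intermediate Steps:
v(-57, 42) - Q = 1/42 - 1*(-3329) = 1/42 + 3329 = 139819/42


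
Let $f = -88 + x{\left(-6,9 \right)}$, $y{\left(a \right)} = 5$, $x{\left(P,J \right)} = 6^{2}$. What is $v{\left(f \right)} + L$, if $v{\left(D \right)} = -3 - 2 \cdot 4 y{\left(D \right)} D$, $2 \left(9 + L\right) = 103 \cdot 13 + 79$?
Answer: $2777$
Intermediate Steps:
$x{\left(P,J \right)} = 36$
$f = -52$ ($f = -88 + 36 = -52$)
$L = 700$ ($L = -9 + \frac{103 \cdot 13 + 79}{2} = -9 + \frac{1339 + 79}{2} = -9 + \frac{1}{2} \cdot 1418 = -9 + 709 = 700$)
$v{\left(D \right)} = -3 - 40 D$ ($v{\left(D \right)} = -3 - 2 \cdot 4 \cdot 5 D = -3 - 2 \cdot 20 D = -3 - 40 D$)
$v{\left(f \right)} + L = \left(-3 - -2080\right) + 700 = \left(-3 + 2080\right) + 700 = 2077 + 700 = 2777$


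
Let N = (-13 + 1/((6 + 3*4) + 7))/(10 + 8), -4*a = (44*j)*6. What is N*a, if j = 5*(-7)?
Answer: -8316/5 ≈ -1663.2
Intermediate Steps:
j = -35
a = 2310 (a = -44*(-35)*6/4 = -(-385)*6 = -¼*(-9240) = 2310)
N = -18/25 (N = (-13 + 1/((6 + 12) + 7))/18 = (-13 + 1/(18 + 7))*(1/18) = (-13 + 1/25)*(1/18) = -324/25*1/18 = -18/25 ≈ -0.72000)
N*a = -18/25*2310 = -8316/5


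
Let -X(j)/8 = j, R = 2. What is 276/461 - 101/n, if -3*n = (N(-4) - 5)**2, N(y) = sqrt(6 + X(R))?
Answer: 3*(920*sqrt(10) + 47941*I)/(2305*(2*sqrt(10) + 3*I)) ≈ 4.3089 + 7.8218*I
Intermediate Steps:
X(j) = -8*j
N(y) = I*sqrt(10) (N(y) = sqrt(6 - 8*2) = sqrt(6 - 16) = sqrt(-10) = I*sqrt(10))
n = -(-5 + I*sqrt(10))**2/3 (n = -(I*sqrt(10) - 5)**2/3 = -(-5 + I*sqrt(10))**2/3 ≈ -5.0 + 10.541*I)
276/461 - 101/n = 276/461 - 101/(-5 + 10*I*sqrt(10)/3)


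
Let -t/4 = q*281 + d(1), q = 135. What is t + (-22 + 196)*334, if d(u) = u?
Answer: -93628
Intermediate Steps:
t = -151744 (t = -4*(135*281 + 1) = -4*(37935 + 1) = -4*37936 = -151744)
t + (-22 + 196)*334 = -151744 + (-22 + 196)*334 = -151744 + 174*334 = -151744 + 58116 = -93628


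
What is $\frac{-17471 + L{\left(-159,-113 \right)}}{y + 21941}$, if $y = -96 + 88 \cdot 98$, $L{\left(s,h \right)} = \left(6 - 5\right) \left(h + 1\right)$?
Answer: $- \frac{17583}{30469} \approx -0.57708$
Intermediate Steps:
$L{\left(s,h \right)} = 1 + h$ ($L{\left(s,h \right)} = \left(6 - 5\right) \left(1 + h\right) = 1 \left(1 + h\right) = 1 + h$)
$y = 8528$ ($y = -96 + 8624 = 8528$)
$\frac{-17471 + L{\left(-159,-113 \right)}}{y + 21941} = \frac{-17471 + \left(1 - 113\right)}{8528 + 21941} = \frac{-17471 - 112}{30469} = \left(-17583\right) \frac{1}{30469} = - \frac{17583}{30469}$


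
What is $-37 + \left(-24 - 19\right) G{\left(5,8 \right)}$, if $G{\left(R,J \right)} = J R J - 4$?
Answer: $-13625$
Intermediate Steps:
$G{\left(R,J \right)} = -4 + R J^{2}$ ($G{\left(R,J \right)} = R J^{2} - 4 = -4 + R J^{2}$)
$-37 + \left(-24 - 19\right) G{\left(5,8 \right)} = -37 + \left(-24 - 19\right) \left(-4 + 5 \cdot 8^{2}\right) = -37 + \left(-24 - 19\right) \left(-4 + 5 \cdot 64\right) = -37 - 43 \left(-4 + 320\right) = -37 - 13588 = -13625$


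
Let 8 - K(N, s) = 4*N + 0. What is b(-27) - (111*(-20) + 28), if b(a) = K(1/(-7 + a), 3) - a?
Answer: 37861/17 ≈ 2227.1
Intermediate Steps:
K(N, s) = 8 - 4*N (K(N, s) = 8 - (4*N + 0) = 8 - 4*N)
b(a) = 8 - a - 4/(-7 + a) (b(a) = (8 - 4/(-7 + a)) - a = 8 - a - 4/(-7 + a))
b(-27) - (111*(-20) + 28) = (-4 + (-7 - 27)*(8 - 1*(-27)))/(-7 - 27) - (111*(-20) + 28) = (-4 - 34*(8 + 27))/(-34) - (-2220 + 28) = -(-4 - 34*35)/34 - 1*(-2192) = -(-4 - 1190)/34 + 2192 = -1/34*(-1194) + 2192 = 597/17 + 2192 = 37861/17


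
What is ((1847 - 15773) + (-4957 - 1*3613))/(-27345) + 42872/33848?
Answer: 241722431/115696695 ≈ 2.0893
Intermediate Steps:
((1847 - 15773) + (-4957 - 1*3613))/(-27345) + 42872/33848 = (-13926 + (-4957 - 3613))*(-1/27345) + 42872*(1/33848) = (-13926 - 8570)*(-1/27345) + 5359/4231 = -22496*(-1/27345) + 5359/4231 = 22496/27345 + 5359/4231 = 241722431/115696695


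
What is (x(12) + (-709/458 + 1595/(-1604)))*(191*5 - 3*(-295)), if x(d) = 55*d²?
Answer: 1337776069620/91829 ≈ 1.4568e+7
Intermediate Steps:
(x(12) + (-709/458 + 1595/(-1604)))*(191*5 - 3*(-295)) = (55*12² + (-709/458 + 1595/(-1604)))*(191*5 - 3*(-295)) = (55*144 + (-709*1/458 + 1595*(-1/1604)))*(955 + 885) = (7920 + (-709/458 - 1595/1604))*1840 = (7920 - 933873/367316)*1840 = (2908208847/367316)*1840 = 1337776069620/91829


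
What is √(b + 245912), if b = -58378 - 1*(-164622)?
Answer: 2*√88039 ≈ 593.43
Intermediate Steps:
b = 106244 (b = -58378 + 164622 = 106244)
√(b + 245912) = √(106244 + 245912) = √352156 = 2*√88039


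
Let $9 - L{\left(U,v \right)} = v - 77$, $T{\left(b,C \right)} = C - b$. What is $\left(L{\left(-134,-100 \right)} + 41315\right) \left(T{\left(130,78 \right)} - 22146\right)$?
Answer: $-921239198$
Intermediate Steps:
$L{\left(U,v \right)} = 86 - v$ ($L{\left(U,v \right)} = 9 - \left(v - 77\right) = 9 - \left(-77 + v\right) = 86 - v$)
$\left(L{\left(-134,-100 \right)} + 41315\right) \left(T{\left(130,78 \right)} - 22146\right) = \left(\left(86 - -100\right) + 41315\right) \left(\left(78 - 130\right) - 22146\right) = \left(\left(86 + 100\right) + 41315\right) \left(\left(78 - 130\right) - 22146\right) = \left(186 + 41315\right) \left(-52 - 22146\right) = 41501 \left(-22198\right) = -921239198$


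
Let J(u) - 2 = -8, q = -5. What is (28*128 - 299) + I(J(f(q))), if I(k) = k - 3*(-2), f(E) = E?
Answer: 3285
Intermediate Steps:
J(u) = -6 (J(u) = 2 - 8 = -6)
I(k) = 6 + k (I(k) = k + 6 = 6 + k)
(28*128 - 299) + I(J(f(q))) = (28*128 - 299) + (6 - 6) = (3584 - 299) + 0 = 3285 + 0 = 3285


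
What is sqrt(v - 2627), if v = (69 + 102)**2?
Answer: sqrt(26614) ≈ 163.14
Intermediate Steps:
v = 29241 (v = 171**2 = 29241)
sqrt(v - 2627) = sqrt(29241 - 2627) = sqrt(26614)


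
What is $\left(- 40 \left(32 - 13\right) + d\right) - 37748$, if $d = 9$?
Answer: $-38499$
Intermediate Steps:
$\left(- 40 \left(32 - 13\right) + d\right) - 37748 = \left(- 40 \left(32 - 13\right) + 9\right) - 37748 = \left(\left(-40\right) 19 + 9\right) - 37748 = \left(-760 + 9\right) - 37748 = -751 - 37748 = -38499$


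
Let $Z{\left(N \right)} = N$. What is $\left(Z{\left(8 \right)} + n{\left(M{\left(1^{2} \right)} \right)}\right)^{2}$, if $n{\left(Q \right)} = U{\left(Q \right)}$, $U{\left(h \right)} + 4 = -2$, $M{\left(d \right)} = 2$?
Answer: $4$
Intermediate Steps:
$U{\left(h \right)} = -6$ ($U{\left(h \right)} = -4 - 2 = -6$)
$n{\left(Q \right)} = -6$
$\left(Z{\left(8 \right)} + n{\left(M{\left(1^{2} \right)} \right)}\right)^{2} = \left(8 - 6\right)^{2} = 2^{2} = 4$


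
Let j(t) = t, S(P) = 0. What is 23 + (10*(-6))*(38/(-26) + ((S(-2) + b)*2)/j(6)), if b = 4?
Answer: 399/13 ≈ 30.692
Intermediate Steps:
23 + (10*(-6))*(38/(-26) + ((S(-2) + b)*2)/j(6)) = 23 + (10*(-6))*(38/(-26) + ((0 + 4)*2)/6) = 23 - 60*(38*(-1/26) + (4*2)*(⅙)) = 23 - 60*(-19/13 + 8*(⅙)) = 23 - 60*(-19/13 + 4/3) = 23 - 60*(-5/39) = 23 + 100/13 = 399/13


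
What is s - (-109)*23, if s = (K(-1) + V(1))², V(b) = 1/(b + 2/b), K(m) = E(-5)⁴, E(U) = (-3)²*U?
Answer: 151336153141939/9 ≈ 1.6815e+13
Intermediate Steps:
E(U) = 9*U
K(m) = 4100625 (K(m) = (9*(-5))⁴ = (-45)⁴ = 4100625)
s = 151336153119376/9 (s = (4100625 + 1/(2 + 1²))² = (4100625 + 1/(2 + 1))² = (4100625 + 1/3)² = (4100625 + 1*(⅓))² = (4100625 + ⅓)² = (12301876/3)² = 151336153119376/9 ≈ 1.6815e+13)
s - (-109)*23 = 151336153119376/9 - (-109)*23 = 151336153119376/9 - 1*(-2507) = 151336153119376/9 + 2507 = 151336153141939/9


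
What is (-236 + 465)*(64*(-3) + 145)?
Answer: -10763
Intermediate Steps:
(-236 + 465)*(64*(-3) + 145) = 229*(-192 + 145) = 229*(-47) = -10763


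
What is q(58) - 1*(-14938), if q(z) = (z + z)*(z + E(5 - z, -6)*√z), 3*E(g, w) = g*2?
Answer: 21666 - 12296*√58/3 ≈ -9548.5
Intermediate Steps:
E(g, w) = 2*g/3 (E(g, w) = (g*2)/3 = (2*g)/3 = 2*g/3)
q(z) = 2*z*(z + √z*(10/3 - 2*z/3)) (q(z) = (z + z)*(z + (2*(5 - z)/3)*√z) = (2*z)*(z + (10/3 - 2*z/3)*√z) = (2*z)*(z + √z*(10/3 - 2*z/3)) = 2*z*(z + √z*(10/3 - 2*z/3)))
q(58) - 1*(-14938) = (2*58² + 4*58^(3/2)*(5 - 1*58)/3) - 1*(-14938) = (2*3364 + 4*(58*√58)*(5 - 58)/3) + 14938 = (6728 + (4/3)*(58*√58)*(-53)) + 14938 = (6728 - 12296*√58/3) + 14938 = 21666 - 12296*√58/3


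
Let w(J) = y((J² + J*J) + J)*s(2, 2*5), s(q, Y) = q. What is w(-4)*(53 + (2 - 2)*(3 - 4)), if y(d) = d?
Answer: 2968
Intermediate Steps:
w(J) = 2*J + 4*J² (w(J) = ((J² + J*J) + J)*2 = ((J² + J²) + J)*2 = (2*J² + J)*2 = (J + 2*J²)*2 = 2*J + 4*J²)
w(-4)*(53 + (2 - 2)*(3 - 4)) = (2*(-4)*(1 + 2*(-4)))*(53 + (2 - 2)*(3 - 4)) = (2*(-4)*(1 - 8))*(53 + 0*(-1)) = (2*(-4)*(-7))*(53 + 0) = 56*53 = 2968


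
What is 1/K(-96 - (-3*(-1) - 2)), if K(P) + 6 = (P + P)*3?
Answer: -1/588 ≈ -0.0017007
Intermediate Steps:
K(P) = -6 + 6*P (K(P) = -6 + (P + P)*3 = -6 + (2*P)*3 = -6 + 6*P)
1/K(-96 - (-3*(-1) - 2)) = 1/(-6 + 6*(-96 - (-3*(-1) - 2))) = 1/(-6 + 6*(-96 - (3 - 2))) = 1/(-6 + 6*(-96 - 1*1)) = 1/(-6 + 6*(-96 - 1)) = 1/(-6 + 6*(-97)) = 1/(-6 - 582) = 1/(-588) = -1/588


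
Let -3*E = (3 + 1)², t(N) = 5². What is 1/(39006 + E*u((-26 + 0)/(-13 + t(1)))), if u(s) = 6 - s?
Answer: 9/350662 ≈ 2.5666e-5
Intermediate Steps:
t(N) = 25
E = -16/3 (E = -(3 + 1)²/3 = -⅓*4² = -⅓*16 = -16/3 ≈ -5.3333)
1/(39006 + E*u((-26 + 0)/(-13 + t(1)))) = 1/(39006 - 16*(6 - (-26 + 0)/(-13 + 25))/3) = 1/(39006 - 16*(6 - (-26)/12)/3) = 1/(39006 - 16*(6 - 1*(-13/6))/3) = 1/(39006 - 16*(6 + 13/6)/3) = 1/(39006 - 16/3*49/6) = 1/(39006 - 392/9) = 1/(350662/9) = 9/350662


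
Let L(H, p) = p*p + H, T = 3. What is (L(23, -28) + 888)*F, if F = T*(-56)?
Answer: -284760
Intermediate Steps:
L(H, p) = H + p**2 (L(H, p) = p**2 + H = H + p**2)
F = -168 (F = 3*(-56) = -168)
(L(23, -28) + 888)*F = ((23 + (-28)**2) + 888)*(-168) = ((23 + 784) + 888)*(-168) = (807 + 888)*(-168) = 1695*(-168) = -284760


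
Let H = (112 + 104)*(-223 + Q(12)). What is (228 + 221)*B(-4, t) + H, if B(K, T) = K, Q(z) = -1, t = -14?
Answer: -50180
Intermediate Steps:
H = -48384 (H = (112 + 104)*(-223 - 1) = 216*(-224) = -48384)
(228 + 221)*B(-4, t) + H = (228 + 221)*(-4) - 48384 = 449*(-4) - 48384 = -1796 - 48384 = -50180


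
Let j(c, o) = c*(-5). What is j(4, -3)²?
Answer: 400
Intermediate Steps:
j(c, o) = -5*c
j(4, -3)² = (-5*4)² = (-20)² = 400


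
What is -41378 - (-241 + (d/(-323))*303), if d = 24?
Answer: -13279979/323 ≈ -41115.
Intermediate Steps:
-41378 - (-241 + (d/(-323))*303) = -41378 - (-241 + (24/(-323))*303) = -41378 - (-241 + (24*(-1/323))*303) = -41378 - (-241 - 24/323*303) = -41378 - (-241 - 7272/323) = -41378 - 1*(-85115/323) = -41378 + 85115/323 = -13279979/323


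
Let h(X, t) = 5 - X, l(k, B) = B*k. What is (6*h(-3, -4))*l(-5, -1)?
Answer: 240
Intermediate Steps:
(6*h(-3, -4))*l(-5, -1) = (6*(5 - 1*(-3)))*(-1*(-5)) = (6*(5 + 3))*5 = (6*8)*5 = 48*5 = 240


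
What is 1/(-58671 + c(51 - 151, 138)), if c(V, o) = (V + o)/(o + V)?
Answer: -1/58670 ≈ -1.7044e-5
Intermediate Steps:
c(V, o) = 1 (c(V, o) = (V + o)/(V + o) = 1)
1/(-58671 + c(51 - 151, 138)) = 1/(-58671 + 1) = 1/(-58670) = -1/58670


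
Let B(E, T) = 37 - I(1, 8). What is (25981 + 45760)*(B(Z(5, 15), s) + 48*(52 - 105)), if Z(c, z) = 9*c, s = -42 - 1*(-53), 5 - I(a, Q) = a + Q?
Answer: -179567723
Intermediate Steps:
I(a, Q) = 5 - Q - a (I(a, Q) = 5 - (a + Q) = 5 - (Q + a) = 5 + (-Q - a) = 5 - Q - a)
s = 11 (s = -42 + 53 = 11)
B(E, T) = 41 (B(E, T) = 37 - (5 - 1*8 - 1*1) = 37 - (5 - 8 - 1) = 37 - 1*(-4) = 37 + 4 = 41)
(25981 + 45760)*(B(Z(5, 15), s) + 48*(52 - 105)) = (25981 + 45760)*(41 + 48*(52 - 105)) = 71741*(41 + 48*(-53)) = 71741*(41 - 2544) = 71741*(-2503) = -179567723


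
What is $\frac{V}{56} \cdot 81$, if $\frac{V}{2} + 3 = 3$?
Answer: $0$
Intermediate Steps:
$V = 0$ ($V = -6 + 2 \cdot 3 = -6 + 6 = 0$)
$\frac{V}{56} \cdot 81 = \frac{1}{56} \cdot 0 \cdot 81 = 0 \cdot 81 = 0$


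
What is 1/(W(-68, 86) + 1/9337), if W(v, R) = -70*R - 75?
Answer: -9337/56909014 ≈ -0.00016407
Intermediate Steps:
W(v, R) = -75 - 70*R
1/(W(-68, 86) + 1/9337) = 1/((-75 - 70*86) + 1/9337) = 1/((-75 - 6020) + 1/9337) = 1/(-6095 + 1/9337) = 1/(-56909014/9337) = -9337/56909014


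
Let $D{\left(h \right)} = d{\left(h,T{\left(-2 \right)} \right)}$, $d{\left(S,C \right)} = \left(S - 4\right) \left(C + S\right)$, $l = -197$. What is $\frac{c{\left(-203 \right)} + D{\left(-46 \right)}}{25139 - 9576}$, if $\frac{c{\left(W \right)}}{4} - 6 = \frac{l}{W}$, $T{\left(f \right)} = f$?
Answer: $\frac{492860}{3159289} \approx 0.156$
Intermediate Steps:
$d{\left(S,C \right)} = \left(-4 + S\right) \left(C + S\right)$
$c{\left(W \right)} = 24 - \frac{788}{W}$ ($c{\left(W \right)} = 24 + 4 \left(- \frac{197}{W}\right) = 24 - \frac{788}{W}$)
$D{\left(h \right)} = 8 + h^{2} - 6 h$ ($D{\left(h \right)} = h^{2} - -8 - 4 h - 2 h = h^{2} + 8 - 4 h - 2 h = 8 + h^{2} - 6 h$)
$\frac{c{\left(-203 \right)} + D{\left(-46 \right)}}{25139 - 9576} = \frac{\left(24 - \frac{788}{-203}\right) + \left(8 + \left(-46\right)^{2} - -276\right)}{25139 - 9576} = \frac{\left(24 - - \frac{788}{203}\right) + \left(8 + 2116 + 276\right)}{15563} = \left(\left(24 + \frac{788}{203}\right) + 2400\right) \frac{1}{15563} = \left(\frac{5660}{203} + 2400\right) \frac{1}{15563} = \frac{492860}{203} \cdot \frac{1}{15563} = \frac{492860}{3159289}$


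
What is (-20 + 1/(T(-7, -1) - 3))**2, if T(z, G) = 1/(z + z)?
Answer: 763876/1849 ≈ 413.13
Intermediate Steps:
T(z, G) = 1/(2*z)
(-20 + 1/(T(-7, -1) - 3))**2 = (-20 + 1/((1/2)/(-7) - 3))**2 = (-20 + 1/((1/2)*(-1/7) - 3))**2 = (-20 + 1/(-1/14 - 3))**2 = (-20 + 1/(-43/14))**2 = (-20 - 14/43)**2 = (-874/43)**2 = 763876/1849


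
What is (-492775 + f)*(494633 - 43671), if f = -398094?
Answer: -401748065978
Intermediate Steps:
(-492775 + f)*(494633 - 43671) = (-492775 - 398094)*(494633 - 43671) = -890869*450962 = -401748065978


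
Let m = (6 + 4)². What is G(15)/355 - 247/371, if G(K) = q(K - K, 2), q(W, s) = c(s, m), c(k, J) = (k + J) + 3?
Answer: -9746/26341 ≈ -0.36999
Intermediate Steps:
m = 100 (m = 10² = 100)
c(k, J) = 3 + J + k (c(k, J) = (J + k) + 3 = 3 + J + k)
q(W, s) = 103 + s (q(W, s) = 3 + 100 + s = 103 + s)
G(K) = 105 (G(K) = 103 + 2 = 105)
G(15)/355 - 247/371 = 105/355 - 247/371 = 105*(1/355) - 247*1/371 = 21/71 - 247/371 = -9746/26341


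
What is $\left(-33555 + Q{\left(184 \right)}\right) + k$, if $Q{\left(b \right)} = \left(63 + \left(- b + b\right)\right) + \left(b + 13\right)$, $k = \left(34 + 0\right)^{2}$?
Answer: $-32139$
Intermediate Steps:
$k = 1156$ ($k = 34^{2} = 1156$)
$Q{\left(b \right)} = 76 + b$ ($Q{\left(b \right)} = \left(63 + 0\right) + \left(13 + b\right) = 63 + \left(13 + b\right) = 76 + b$)
$\left(-33555 + Q{\left(184 \right)}\right) + k = \left(-33555 + \left(76 + 184\right)\right) + 1156 = \left(-33555 + 260\right) + 1156 = -33295 + 1156 = -32139$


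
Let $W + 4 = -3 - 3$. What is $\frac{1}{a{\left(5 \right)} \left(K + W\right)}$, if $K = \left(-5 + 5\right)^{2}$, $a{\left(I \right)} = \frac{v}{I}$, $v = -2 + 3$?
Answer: $- \frac{1}{2} \approx -0.5$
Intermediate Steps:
$v = 1$
$a{\left(I \right)} = \frac{1}{I}$ ($a{\left(I \right)} = 1 \frac{1}{I} = \frac{1}{I}$)
$W = -10$ ($W = -4 - 6 = -10$)
$K = 0$ ($K = 0^{2} = 0$)
$\frac{1}{a{\left(5 \right)} \left(K + W\right)} = \frac{1}{\frac{1}{5} \left(0 - 10\right)} = \frac{1}{\frac{1}{5} \left(-10\right)} = \frac{1}{-2} = - \frac{1}{2}$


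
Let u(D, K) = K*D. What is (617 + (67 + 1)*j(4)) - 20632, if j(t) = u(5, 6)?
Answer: -17975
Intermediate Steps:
u(D, K) = D*K
j(t) = 30 (j(t) = 5*6 = 30)
(617 + (67 + 1)*j(4)) - 20632 = (617 + (67 + 1)*30) - 20632 = (617 + 68*30) - 20632 = (617 + 2040) - 20632 = 2657 - 20632 = -17975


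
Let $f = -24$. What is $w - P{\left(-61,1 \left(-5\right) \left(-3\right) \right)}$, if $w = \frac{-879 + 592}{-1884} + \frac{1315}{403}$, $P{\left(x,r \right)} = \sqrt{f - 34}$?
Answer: $\frac{2593121}{759252} - i \sqrt{58} \approx 3.4154 - 7.6158 i$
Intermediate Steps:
$P{\left(x,r \right)} = i \sqrt{58}$ ($P{\left(x,r \right)} = \sqrt{-24 - 34} = \sqrt{-58} = i \sqrt{58}$)
$w = \frac{2593121}{759252}$ ($w = \left(-287\right) \left(- \frac{1}{1884}\right) + 1315 \cdot \frac{1}{403} = \frac{287}{1884} + \frac{1315}{403} = \frac{2593121}{759252} \approx 3.4154$)
$w - P{\left(-61,1 \left(-5\right) \left(-3\right) \right)} = \frac{2593121}{759252} - i \sqrt{58}$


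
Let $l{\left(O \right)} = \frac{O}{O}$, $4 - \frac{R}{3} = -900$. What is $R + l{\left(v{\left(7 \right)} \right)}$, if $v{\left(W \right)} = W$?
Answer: $2713$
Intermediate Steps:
$R = 2712$ ($R = 12 - -2700 = 12 + 2700 = 2712$)
$l{\left(O \right)} = 1$
$R + l{\left(v{\left(7 \right)} \right)} = 2712 + 1 = 2713$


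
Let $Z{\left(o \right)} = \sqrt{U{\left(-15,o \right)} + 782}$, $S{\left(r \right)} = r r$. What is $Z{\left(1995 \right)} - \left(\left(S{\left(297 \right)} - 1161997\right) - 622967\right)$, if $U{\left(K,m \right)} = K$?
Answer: $1696755 + \sqrt{767} \approx 1.6968 \cdot 10^{6}$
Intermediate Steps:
$S{\left(r \right)} = r^{2}$
$Z{\left(o \right)} = \sqrt{767}$ ($Z{\left(o \right)} = \sqrt{-15 + 782} = \sqrt{767}$)
$Z{\left(1995 \right)} - \left(\left(S{\left(297 \right)} - 1161997\right) - 622967\right) = \sqrt{767} - \left(\left(297^{2} - 1161997\right) - 622967\right) = \sqrt{767} - \left(\left(88209 - 1161997\right) - 622967\right) = \sqrt{767} - \left(-1073788 - 622967\right) = \sqrt{767} - -1696755 = \sqrt{767} + 1696755 = 1696755 + \sqrt{767}$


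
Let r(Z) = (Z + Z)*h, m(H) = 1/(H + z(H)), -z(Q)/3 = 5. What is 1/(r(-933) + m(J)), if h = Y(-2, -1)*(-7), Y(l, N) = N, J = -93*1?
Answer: -108/1410697 ≈ -7.6558e-5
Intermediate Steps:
z(Q) = -15 (z(Q) = -3*5 = -15)
J = -93
h = 7 (h = -1*(-7) = 7)
m(H) = 1/(-15 + H) (m(H) = 1/(H - 15) = 1/(-15 + H))
r(Z) = 14*Z (r(Z) = (Z + Z)*7 = (2*Z)*7 = 14*Z)
1/(r(-933) + m(J)) = 1/(14*(-933) + 1/(-15 - 93)) = 1/(-13062 + 1/(-108)) = 1/(-13062 - 1/108) = 1/(-1410697/108) = -108/1410697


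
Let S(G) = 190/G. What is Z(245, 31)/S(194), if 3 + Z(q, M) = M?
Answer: 2716/95 ≈ 28.589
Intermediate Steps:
Z(q, M) = -3 + M
Z(245, 31)/S(194) = (-3 + 31)/((190/194)) = 28/((190*(1/194))) = 28/(95/97) = 28*(97/95) = 2716/95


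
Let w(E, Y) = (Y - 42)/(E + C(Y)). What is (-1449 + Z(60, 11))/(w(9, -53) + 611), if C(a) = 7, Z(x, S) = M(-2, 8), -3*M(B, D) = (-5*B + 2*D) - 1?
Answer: -69952/29043 ≈ -2.4086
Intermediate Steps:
M(B, D) = 1/3 - 2*D/3 + 5*B/3 (M(B, D) = -((-5*B + 2*D) - 1)/3 = -(-1 - 5*B + 2*D)/3 = 1/3 - 2*D/3 + 5*B/3)
Z(x, S) = -25/3 (Z(x, S) = 1/3 - 2/3*8 + (5/3)*(-2) = 1/3 - 16/3 - 10/3 = -25/3)
w(E, Y) = (-42 + Y)/(7 + E) (w(E, Y) = (Y - 42)/(E + 7) = (-42 + Y)/(7 + E))
(-1449 + Z(60, 11))/(w(9, -53) + 611) = (-1449 - 25/3)/((-42 - 53)/(7 + 9) + 611) = -4372/(3*(-95/16 + 611)) = -4372/(3*9681/16) = -4372/3*16/9681 = -69952/29043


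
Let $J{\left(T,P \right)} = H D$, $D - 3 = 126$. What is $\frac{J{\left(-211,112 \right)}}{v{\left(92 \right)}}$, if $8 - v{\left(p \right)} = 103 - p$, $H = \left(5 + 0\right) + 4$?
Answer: $-387$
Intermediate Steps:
$D = 129$ ($D = 3 + 126 = 129$)
$H = 9$ ($H = 5 + 4 = 9$)
$J{\left(T,P \right)} = 1161$ ($J{\left(T,P \right)} = 9 \cdot 129 = 1161$)
$v{\left(p \right)} = -95 + p$ ($v{\left(p \right)} = 8 - \left(103 - p\right) = 8 + \left(-103 + p\right) = -95 + p$)
$\frac{J{\left(-211,112 \right)}}{v{\left(92 \right)}} = \frac{1161}{-95 + 92} = \frac{1161}{-3} = 1161 \left(- \frac{1}{3}\right) = -387$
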